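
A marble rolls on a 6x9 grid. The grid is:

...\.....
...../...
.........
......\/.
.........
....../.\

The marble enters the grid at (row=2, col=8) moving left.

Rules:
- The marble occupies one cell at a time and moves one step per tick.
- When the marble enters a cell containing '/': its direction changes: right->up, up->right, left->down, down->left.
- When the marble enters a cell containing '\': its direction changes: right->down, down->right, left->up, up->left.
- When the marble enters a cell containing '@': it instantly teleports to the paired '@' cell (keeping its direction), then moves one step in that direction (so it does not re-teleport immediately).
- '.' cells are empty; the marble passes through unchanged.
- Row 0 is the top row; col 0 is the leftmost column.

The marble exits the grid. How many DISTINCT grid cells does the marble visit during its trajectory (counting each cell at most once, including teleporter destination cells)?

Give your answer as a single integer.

Step 1: enter (2,8), '.' pass, move left to (2,7)
Step 2: enter (2,7), '.' pass, move left to (2,6)
Step 3: enter (2,6), '.' pass, move left to (2,5)
Step 4: enter (2,5), '.' pass, move left to (2,4)
Step 5: enter (2,4), '.' pass, move left to (2,3)
Step 6: enter (2,3), '.' pass, move left to (2,2)
Step 7: enter (2,2), '.' pass, move left to (2,1)
Step 8: enter (2,1), '.' pass, move left to (2,0)
Step 9: enter (2,0), '.' pass, move left to (2,-1)
Step 10: at (2,-1) — EXIT via left edge, pos 2
Distinct cells visited: 9 (path length 9)

Answer: 9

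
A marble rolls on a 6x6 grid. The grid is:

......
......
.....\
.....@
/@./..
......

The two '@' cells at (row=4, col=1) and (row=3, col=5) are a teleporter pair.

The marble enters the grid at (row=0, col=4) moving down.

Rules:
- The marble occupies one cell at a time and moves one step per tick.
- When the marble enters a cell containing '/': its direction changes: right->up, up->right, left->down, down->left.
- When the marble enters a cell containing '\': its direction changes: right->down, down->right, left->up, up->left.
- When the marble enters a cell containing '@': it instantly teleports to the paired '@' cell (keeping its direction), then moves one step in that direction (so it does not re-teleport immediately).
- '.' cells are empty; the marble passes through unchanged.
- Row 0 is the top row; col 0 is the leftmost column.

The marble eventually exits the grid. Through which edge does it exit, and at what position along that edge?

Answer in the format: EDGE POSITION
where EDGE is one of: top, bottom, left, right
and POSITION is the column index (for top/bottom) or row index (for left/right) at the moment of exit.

Answer: bottom 4

Derivation:
Step 1: enter (0,4), '.' pass, move down to (1,4)
Step 2: enter (1,4), '.' pass, move down to (2,4)
Step 3: enter (2,4), '.' pass, move down to (3,4)
Step 4: enter (3,4), '.' pass, move down to (4,4)
Step 5: enter (4,4), '.' pass, move down to (5,4)
Step 6: enter (5,4), '.' pass, move down to (6,4)
Step 7: at (6,4) — EXIT via bottom edge, pos 4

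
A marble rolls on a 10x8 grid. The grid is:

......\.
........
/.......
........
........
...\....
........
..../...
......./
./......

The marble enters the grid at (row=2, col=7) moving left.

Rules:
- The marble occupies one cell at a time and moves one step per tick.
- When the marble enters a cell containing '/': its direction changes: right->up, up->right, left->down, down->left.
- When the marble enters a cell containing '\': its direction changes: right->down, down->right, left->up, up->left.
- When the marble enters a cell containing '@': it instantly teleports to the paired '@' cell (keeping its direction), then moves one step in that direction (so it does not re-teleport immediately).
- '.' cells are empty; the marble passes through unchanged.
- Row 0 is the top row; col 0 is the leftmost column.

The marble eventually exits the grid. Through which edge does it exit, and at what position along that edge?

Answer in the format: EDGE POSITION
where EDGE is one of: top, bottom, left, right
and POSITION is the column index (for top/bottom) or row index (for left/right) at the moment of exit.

Step 1: enter (2,7), '.' pass, move left to (2,6)
Step 2: enter (2,6), '.' pass, move left to (2,5)
Step 3: enter (2,5), '.' pass, move left to (2,4)
Step 4: enter (2,4), '.' pass, move left to (2,3)
Step 5: enter (2,3), '.' pass, move left to (2,2)
Step 6: enter (2,2), '.' pass, move left to (2,1)
Step 7: enter (2,1), '.' pass, move left to (2,0)
Step 8: enter (2,0), '/' deflects left->down, move down to (3,0)
Step 9: enter (3,0), '.' pass, move down to (4,0)
Step 10: enter (4,0), '.' pass, move down to (5,0)
Step 11: enter (5,0), '.' pass, move down to (6,0)
Step 12: enter (6,0), '.' pass, move down to (7,0)
Step 13: enter (7,0), '.' pass, move down to (8,0)
Step 14: enter (8,0), '.' pass, move down to (9,0)
Step 15: enter (9,0), '.' pass, move down to (10,0)
Step 16: at (10,0) — EXIT via bottom edge, pos 0

Answer: bottom 0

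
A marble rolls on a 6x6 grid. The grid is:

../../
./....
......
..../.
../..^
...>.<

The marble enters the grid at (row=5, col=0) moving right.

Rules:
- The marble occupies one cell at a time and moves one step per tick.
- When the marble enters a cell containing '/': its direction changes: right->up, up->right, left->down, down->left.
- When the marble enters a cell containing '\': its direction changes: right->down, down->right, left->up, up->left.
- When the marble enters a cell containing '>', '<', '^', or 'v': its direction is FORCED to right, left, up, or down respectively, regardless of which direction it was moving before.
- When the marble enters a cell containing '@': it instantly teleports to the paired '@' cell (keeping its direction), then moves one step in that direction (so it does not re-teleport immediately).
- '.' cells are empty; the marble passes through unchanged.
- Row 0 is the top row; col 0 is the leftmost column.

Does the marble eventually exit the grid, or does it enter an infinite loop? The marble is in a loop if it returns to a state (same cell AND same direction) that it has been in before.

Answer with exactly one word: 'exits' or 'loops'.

Step 1: enter (5,0), '.' pass, move right to (5,1)
Step 2: enter (5,1), '.' pass, move right to (5,2)
Step 3: enter (5,2), '.' pass, move right to (5,3)
Step 4: enter (5,3), '>' forces right->right, move right to (5,4)
Step 5: enter (5,4), '.' pass, move right to (5,5)
Step 6: enter (5,5), '<' forces right->left, move left to (5,4)
Step 7: enter (5,4), '.' pass, move left to (5,3)
Step 8: enter (5,3), '>' forces left->right, move right to (5,4)
Step 9: at (5,4) dir=right — LOOP DETECTED (seen before)

Answer: loops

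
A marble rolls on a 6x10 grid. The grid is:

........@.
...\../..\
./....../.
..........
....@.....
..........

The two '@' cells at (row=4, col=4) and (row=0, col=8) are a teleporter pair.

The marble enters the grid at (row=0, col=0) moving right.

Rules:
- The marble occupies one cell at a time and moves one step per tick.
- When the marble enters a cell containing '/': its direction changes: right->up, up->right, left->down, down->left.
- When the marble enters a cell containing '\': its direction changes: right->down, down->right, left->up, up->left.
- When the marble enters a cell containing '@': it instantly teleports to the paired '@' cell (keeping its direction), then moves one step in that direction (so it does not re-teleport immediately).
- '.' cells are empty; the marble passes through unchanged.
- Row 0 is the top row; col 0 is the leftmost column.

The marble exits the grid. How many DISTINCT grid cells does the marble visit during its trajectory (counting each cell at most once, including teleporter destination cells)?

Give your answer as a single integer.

Step 1: enter (0,0), '.' pass, move right to (0,1)
Step 2: enter (0,1), '.' pass, move right to (0,2)
Step 3: enter (0,2), '.' pass, move right to (0,3)
Step 4: enter (0,3), '.' pass, move right to (0,4)
Step 5: enter (0,4), '.' pass, move right to (0,5)
Step 6: enter (0,5), '.' pass, move right to (0,6)
Step 7: enter (0,6), '.' pass, move right to (0,7)
Step 8: enter (0,7), '.' pass, move right to (0,8)
Step 9: enter (0,8), '@' teleport (0,8)->(4,4), also enter (4,4), move right to (4,5)
Step 10: enter (4,5), '.' pass, move right to (4,6)
Step 11: enter (4,6), '.' pass, move right to (4,7)
Step 12: enter (4,7), '.' pass, move right to (4,8)
Step 13: enter (4,8), '.' pass, move right to (4,9)
Step 14: enter (4,9), '.' pass, move right to (4,10)
Step 15: at (4,10) — EXIT via right edge, pos 4
Distinct cells visited: 15 (path length 15)

Answer: 15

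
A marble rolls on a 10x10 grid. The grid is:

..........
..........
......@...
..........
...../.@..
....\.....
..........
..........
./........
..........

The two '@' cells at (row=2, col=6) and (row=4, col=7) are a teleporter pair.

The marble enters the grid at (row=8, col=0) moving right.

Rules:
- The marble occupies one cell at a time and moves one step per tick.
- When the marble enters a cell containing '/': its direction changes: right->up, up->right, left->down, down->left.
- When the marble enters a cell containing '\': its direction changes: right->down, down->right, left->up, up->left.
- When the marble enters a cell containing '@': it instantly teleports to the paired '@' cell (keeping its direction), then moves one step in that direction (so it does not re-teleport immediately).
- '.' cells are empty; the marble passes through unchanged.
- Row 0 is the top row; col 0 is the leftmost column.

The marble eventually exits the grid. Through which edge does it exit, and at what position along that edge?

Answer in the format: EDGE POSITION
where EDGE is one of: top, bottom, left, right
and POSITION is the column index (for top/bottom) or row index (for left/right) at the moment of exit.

Step 1: enter (8,0), '.' pass, move right to (8,1)
Step 2: enter (8,1), '/' deflects right->up, move up to (7,1)
Step 3: enter (7,1), '.' pass, move up to (6,1)
Step 4: enter (6,1), '.' pass, move up to (5,1)
Step 5: enter (5,1), '.' pass, move up to (4,1)
Step 6: enter (4,1), '.' pass, move up to (3,1)
Step 7: enter (3,1), '.' pass, move up to (2,1)
Step 8: enter (2,1), '.' pass, move up to (1,1)
Step 9: enter (1,1), '.' pass, move up to (0,1)
Step 10: enter (0,1), '.' pass, move up to (-1,1)
Step 11: at (-1,1) — EXIT via top edge, pos 1

Answer: top 1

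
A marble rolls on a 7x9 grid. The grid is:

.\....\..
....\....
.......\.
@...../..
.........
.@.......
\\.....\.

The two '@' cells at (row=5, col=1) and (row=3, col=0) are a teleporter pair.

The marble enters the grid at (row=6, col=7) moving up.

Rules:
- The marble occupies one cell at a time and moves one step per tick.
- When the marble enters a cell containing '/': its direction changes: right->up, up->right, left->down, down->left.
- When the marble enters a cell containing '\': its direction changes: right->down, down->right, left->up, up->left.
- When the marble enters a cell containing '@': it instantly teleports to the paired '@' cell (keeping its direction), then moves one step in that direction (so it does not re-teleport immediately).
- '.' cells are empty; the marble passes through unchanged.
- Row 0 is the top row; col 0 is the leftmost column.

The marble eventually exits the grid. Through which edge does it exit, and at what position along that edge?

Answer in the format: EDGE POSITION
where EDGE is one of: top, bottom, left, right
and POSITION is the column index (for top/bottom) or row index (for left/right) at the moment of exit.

Answer: top 0

Derivation:
Step 1: enter (6,7), '\' deflects up->left, move left to (6,6)
Step 2: enter (6,6), '.' pass, move left to (6,5)
Step 3: enter (6,5), '.' pass, move left to (6,4)
Step 4: enter (6,4), '.' pass, move left to (6,3)
Step 5: enter (6,3), '.' pass, move left to (6,2)
Step 6: enter (6,2), '.' pass, move left to (6,1)
Step 7: enter (6,1), '\' deflects left->up, move up to (5,1)
Step 8: enter (5,1), '@' teleport (5,1)->(3,0), also enter (3,0), move up to (2,0)
Step 9: enter (2,0), '.' pass, move up to (1,0)
Step 10: enter (1,0), '.' pass, move up to (0,0)
Step 11: enter (0,0), '.' pass, move up to (-1,0)
Step 12: at (-1,0) — EXIT via top edge, pos 0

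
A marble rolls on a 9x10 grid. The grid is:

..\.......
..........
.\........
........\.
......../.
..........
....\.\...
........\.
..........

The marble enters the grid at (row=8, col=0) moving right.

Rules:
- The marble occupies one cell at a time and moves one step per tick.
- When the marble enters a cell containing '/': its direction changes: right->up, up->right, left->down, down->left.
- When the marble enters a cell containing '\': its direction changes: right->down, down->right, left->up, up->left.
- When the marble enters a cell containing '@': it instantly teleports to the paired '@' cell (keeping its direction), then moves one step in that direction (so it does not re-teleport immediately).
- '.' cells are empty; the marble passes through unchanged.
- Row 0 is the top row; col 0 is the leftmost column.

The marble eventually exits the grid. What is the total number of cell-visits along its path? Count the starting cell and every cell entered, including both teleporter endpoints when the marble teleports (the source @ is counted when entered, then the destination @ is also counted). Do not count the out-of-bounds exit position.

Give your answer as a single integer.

Answer: 10

Derivation:
Step 1: enter (8,0), '.' pass, move right to (8,1)
Step 2: enter (8,1), '.' pass, move right to (8,2)
Step 3: enter (8,2), '.' pass, move right to (8,3)
Step 4: enter (8,3), '.' pass, move right to (8,4)
Step 5: enter (8,4), '.' pass, move right to (8,5)
Step 6: enter (8,5), '.' pass, move right to (8,6)
Step 7: enter (8,6), '.' pass, move right to (8,7)
Step 8: enter (8,7), '.' pass, move right to (8,8)
Step 9: enter (8,8), '.' pass, move right to (8,9)
Step 10: enter (8,9), '.' pass, move right to (8,10)
Step 11: at (8,10) — EXIT via right edge, pos 8
Path length (cell visits): 10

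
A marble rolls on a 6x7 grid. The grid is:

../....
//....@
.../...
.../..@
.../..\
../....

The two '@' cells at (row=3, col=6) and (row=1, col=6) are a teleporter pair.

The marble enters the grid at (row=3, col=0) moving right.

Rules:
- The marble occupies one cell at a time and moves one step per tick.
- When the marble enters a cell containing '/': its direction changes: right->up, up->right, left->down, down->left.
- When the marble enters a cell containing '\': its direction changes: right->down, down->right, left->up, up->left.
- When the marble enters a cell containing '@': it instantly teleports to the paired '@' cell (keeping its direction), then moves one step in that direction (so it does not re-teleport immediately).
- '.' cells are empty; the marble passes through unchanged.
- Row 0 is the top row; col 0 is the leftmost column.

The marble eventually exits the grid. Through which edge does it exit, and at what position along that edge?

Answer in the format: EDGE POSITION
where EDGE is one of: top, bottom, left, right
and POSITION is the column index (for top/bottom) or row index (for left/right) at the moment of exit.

Step 1: enter (3,0), '.' pass, move right to (3,1)
Step 2: enter (3,1), '.' pass, move right to (3,2)
Step 3: enter (3,2), '.' pass, move right to (3,3)
Step 4: enter (3,3), '/' deflects right->up, move up to (2,3)
Step 5: enter (2,3), '/' deflects up->right, move right to (2,4)
Step 6: enter (2,4), '.' pass, move right to (2,5)
Step 7: enter (2,5), '.' pass, move right to (2,6)
Step 8: enter (2,6), '.' pass, move right to (2,7)
Step 9: at (2,7) — EXIT via right edge, pos 2

Answer: right 2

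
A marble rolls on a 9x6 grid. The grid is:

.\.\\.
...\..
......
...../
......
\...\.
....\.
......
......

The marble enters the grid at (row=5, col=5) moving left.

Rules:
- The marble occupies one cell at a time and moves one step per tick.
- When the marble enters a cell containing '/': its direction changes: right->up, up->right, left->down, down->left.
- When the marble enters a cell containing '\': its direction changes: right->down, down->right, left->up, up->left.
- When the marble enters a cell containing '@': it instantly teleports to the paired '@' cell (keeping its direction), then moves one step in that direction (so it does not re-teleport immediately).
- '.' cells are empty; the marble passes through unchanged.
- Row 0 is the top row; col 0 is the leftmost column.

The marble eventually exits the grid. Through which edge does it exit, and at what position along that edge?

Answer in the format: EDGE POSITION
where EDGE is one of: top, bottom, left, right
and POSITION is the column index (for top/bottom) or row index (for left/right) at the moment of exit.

Answer: top 3

Derivation:
Step 1: enter (5,5), '.' pass, move left to (5,4)
Step 2: enter (5,4), '\' deflects left->up, move up to (4,4)
Step 3: enter (4,4), '.' pass, move up to (3,4)
Step 4: enter (3,4), '.' pass, move up to (2,4)
Step 5: enter (2,4), '.' pass, move up to (1,4)
Step 6: enter (1,4), '.' pass, move up to (0,4)
Step 7: enter (0,4), '\' deflects up->left, move left to (0,3)
Step 8: enter (0,3), '\' deflects left->up, move up to (-1,3)
Step 9: at (-1,3) — EXIT via top edge, pos 3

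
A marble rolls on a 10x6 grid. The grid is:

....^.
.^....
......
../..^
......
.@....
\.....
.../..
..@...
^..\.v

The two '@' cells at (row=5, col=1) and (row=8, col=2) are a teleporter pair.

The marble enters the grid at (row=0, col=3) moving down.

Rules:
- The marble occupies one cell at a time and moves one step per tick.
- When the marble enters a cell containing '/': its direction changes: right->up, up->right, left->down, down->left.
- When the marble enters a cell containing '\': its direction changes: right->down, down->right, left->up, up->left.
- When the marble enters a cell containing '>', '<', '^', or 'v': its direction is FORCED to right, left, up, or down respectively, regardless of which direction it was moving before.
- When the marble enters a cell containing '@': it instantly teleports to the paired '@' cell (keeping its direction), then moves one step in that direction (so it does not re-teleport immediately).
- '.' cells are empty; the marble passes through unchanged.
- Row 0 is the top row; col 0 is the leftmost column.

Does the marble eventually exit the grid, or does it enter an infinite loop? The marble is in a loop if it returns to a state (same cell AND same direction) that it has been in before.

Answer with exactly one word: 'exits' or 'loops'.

Answer: exits

Derivation:
Step 1: enter (0,3), '.' pass, move down to (1,3)
Step 2: enter (1,3), '.' pass, move down to (2,3)
Step 3: enter (2,3), '.' pass, move down to (3,3)
Step 4: enter (3,3), '.' pass, move down to (4,3)
Step 5: enter (4,3), '.' pass, move down to (5,3)
Step 6: enter (5,3), '.' pass, move down to (6,3)
Step 7: enter (6,3), '.' pass, move down to (7,3)
Step 8: enter (7,3), '/' deflects down->left, move left to (7,2)
Step 9: enter (7,2), '.' pass, move left to (7,1)
Step 10: enter (7,1), '.' pass, move left to (7,0)
Step 11: enter (7,0), '.' pass, move left to (7,-1)
Step 12: at (7,-1) — EXIT via left edge, pos 7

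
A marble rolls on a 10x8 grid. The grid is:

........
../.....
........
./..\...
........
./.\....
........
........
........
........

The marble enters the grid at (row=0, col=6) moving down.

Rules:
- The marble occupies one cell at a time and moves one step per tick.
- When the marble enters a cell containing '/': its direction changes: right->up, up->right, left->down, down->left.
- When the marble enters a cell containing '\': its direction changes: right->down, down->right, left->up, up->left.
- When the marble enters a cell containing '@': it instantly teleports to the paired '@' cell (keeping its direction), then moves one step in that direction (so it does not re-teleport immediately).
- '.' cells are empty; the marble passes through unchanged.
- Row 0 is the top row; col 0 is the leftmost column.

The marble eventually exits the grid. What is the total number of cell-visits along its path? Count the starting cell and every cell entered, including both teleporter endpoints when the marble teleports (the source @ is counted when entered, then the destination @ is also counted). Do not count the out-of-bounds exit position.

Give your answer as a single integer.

Answer: 10

Derivation:
Step 1: enter (0,6), '.' pass, move down to (1,6)
Step 2: enter (1,6), '.' pass, move down to (2,6)
Step 3: enter (2,6), '.' pass, move down to (3,6)
Step 4: enter (3,6), '.' pass, move down to (4,6)
Step 5: enter (4,6), '.' pass, move down to (5,6)
Step 6: enter (5,6), '.' pass, move down to (6,6)
Step 7: enter (6,6), '.' pass, move down to (7,6)
Step 8: enter (7,6), '.' pass, move down to (8,6)
Step 9: enter (8,6), '.' pass, move down to (9,6)
Step 10: enter (9,6), '.' pass, move down to (10,6)
Step 11: at (10,6) — EXIT via bottom edge, pos 6
Path length (cell visits): 10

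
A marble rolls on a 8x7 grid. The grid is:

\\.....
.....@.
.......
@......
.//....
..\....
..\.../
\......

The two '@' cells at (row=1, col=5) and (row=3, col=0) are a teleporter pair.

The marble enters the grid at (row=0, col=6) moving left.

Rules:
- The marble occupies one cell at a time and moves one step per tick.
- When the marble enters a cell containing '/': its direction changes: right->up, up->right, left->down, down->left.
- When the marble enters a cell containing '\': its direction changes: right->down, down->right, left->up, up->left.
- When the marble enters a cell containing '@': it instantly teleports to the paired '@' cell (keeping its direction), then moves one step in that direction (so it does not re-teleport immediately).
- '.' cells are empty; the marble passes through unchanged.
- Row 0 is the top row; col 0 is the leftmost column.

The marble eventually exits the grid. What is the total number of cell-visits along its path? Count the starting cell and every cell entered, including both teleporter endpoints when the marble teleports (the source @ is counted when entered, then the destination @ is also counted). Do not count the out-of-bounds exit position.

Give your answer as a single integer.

Answer: 6

Derivation:
Step 1: enter (0,6), '.' pass, move left to (0,5)
Step 2: enter (0,5), '.' pass, move left to (0,4)
Step 3: enter (0,4), '.' pass, move left to (0,3)
Step 4: enter (0,3), '.' pass, move left to (0,2)
Step 5: enter (0,2), '.' pass, move left to (0,1)
Step 6: enter (0,1), '\' deflects left->up, move up to (-1,1)
Step 7: at (-1,1) — EXIT via top edge, pos 1
Path length (cell visits): 6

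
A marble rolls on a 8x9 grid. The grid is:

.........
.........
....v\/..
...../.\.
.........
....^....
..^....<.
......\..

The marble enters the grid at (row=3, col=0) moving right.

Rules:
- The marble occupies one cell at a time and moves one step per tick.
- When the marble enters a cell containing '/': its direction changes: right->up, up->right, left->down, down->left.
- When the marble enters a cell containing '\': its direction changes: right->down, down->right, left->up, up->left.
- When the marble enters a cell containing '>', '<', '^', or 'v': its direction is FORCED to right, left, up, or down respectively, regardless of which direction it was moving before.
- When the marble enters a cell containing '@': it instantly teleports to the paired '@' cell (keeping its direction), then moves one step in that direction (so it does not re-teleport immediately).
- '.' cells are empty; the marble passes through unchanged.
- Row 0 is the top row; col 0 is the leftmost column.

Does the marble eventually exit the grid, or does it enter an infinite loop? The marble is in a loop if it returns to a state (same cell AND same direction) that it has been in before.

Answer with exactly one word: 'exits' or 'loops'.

Step 1: enter (3,0), '.' pass, move right to (3,1)
Step 2: enter (3,1), '.' pass, move right to (3,2)
Step 3: enter (3,2), '.' pass, move right to (3,3)
Step 4: enter (3,3), '.' pass, move right to (3,4)
Step 5: enter (3,4), '.' pass, move right to (3,5)
Step 6: enter (3,5), '/' deflects right->up, move up to (2,5)
Step 7: enter (2,5), '\' deflects up->left, move left to (2,4)
Step 8: enter (2,4), 'v' forces left->down, move down to (3,4)
Step 9: enter (3,4), '.' pass, move down to (4,4)
Step 10: enter (4,4), '.' pass, move down to (5,4)
Step 11: enter (5,4), '^' forces down->up, move up to (4,4)
Step 12: enter (4,4), '.' pass, move up to (3,4)
Step 13: enter (3,4), '.' pass, move up to (2,4)
Step 14: enter (2,4), 'v' forces up->down, move down to (3,4)
Step 15: at (3,4) dir=down — LOOP DETECTED (seen before)

Answer: loops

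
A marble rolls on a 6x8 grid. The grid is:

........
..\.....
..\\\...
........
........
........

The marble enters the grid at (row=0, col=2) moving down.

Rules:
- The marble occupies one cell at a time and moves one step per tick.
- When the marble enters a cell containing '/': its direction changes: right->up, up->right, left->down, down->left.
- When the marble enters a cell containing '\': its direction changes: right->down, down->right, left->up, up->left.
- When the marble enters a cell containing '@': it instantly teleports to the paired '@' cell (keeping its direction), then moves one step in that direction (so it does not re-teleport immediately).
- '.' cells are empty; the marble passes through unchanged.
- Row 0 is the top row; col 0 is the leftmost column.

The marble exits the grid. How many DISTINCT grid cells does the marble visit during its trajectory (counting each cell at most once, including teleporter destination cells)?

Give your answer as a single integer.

Step 1: enter (0,2), '.' pass, move down to (1,2)
Step 2: enter (1,2), '\' deflects down->right, move right to (1,3)
Step 3: enter (1,3), '.' pass, move right to (1,4)
Step 4: enter (1,4), '.' pass, move right to (1,5)
Step 5: enter (1,5), '.' pass, move right to (1,6)
Step 6: enter (1,6), '.' pass, move right to (1,7)
Step 7: enter (1,7), '.' pass, move right to (1,8)
Step 8: at (1,8) — EXIT via right edge, pos 1
Distinct cells visited: 7 (path length 7)

Answer: 7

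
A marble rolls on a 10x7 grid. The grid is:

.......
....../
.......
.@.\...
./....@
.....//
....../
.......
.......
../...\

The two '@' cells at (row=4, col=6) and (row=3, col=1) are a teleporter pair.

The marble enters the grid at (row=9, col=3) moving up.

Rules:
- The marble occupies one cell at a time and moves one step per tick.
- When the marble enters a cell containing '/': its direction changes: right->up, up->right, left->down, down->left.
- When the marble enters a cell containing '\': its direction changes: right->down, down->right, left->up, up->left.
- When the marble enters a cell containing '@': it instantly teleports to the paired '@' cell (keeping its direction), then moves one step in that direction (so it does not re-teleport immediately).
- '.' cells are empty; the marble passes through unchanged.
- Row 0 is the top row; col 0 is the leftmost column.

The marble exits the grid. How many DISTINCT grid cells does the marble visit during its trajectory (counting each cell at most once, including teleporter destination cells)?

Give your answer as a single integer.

Answer: 19

Derivation:
Step 1: enter (9,3), '.' pass, move up to (8,3)
Step 2: enter (8,3), '.' pass, move up to (7,3)
Step 3: enter (7,3), '.' pass, move up to (6,3)
Step 4: enter (6,3), '.' pass, move up to (5,3)
Step 5: enter (5,3), '.' pass, move up to (4,3)
Step 6: enter (4,3), '.' pass, move up to (3,3)
Step 7: enter (3,3), '\' deflects up->left, move left to (3,2)
Step 8: enter (3,2), '.' pass, move left to (3,1)
Step 9: enter (3,1), '@' teleport (3,1)->(4,6), also enter (4,6), move left to (4,5)
Step 10: enter (4,5), '.' pass, move left to (4,4)
Step 11: enter (4,4), '.' pass, move left to (4,3)
Step 12: enter (4,3), '.' pass, move left to (4,2)
Step 13: enter (4,2), '.' pass, move left to (4,1)
Step 14: enter (4,1), '/' deflects left->down, move down to (5,1)
Step 15: enter (5,1), '.' pass, move down to (6,1)
Step 16: enter (6,1), '.' pass, move down to (7,1)
Step 17: enter (7,1), '.' pass, move down to (8,1)
Step 18: enter (8,1), '.' pass, move down to (9,1)
Step 19: enter (9,1), '.' pass, move down to (10,1)
Step 20: at (10,1) — EXIT via bottom edge, pos 1
Distinct cells visited: 19 (path length 20)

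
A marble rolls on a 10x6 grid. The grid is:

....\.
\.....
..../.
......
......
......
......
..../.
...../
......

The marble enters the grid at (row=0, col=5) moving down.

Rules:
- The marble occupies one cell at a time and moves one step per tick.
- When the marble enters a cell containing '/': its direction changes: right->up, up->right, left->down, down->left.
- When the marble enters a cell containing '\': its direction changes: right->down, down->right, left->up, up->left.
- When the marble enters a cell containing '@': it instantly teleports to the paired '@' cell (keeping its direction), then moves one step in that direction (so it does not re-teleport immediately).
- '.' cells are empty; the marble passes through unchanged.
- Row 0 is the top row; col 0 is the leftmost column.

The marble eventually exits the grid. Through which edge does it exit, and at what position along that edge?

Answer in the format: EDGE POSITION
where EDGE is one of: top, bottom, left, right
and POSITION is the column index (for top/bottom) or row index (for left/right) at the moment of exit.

Answer: left 8

Derivation:
Step 1: enter (0,5), '.' pass, move down to (1,5)
Step 2: enter (1,5), '.' pass, move down to (2,5)
Step 3: enter (2,5), '.' pass, move down to (3,5)
Step 4: enter (3,5), '.' pass, move down to (4,5)
Step 5: enter (4,5), '.' pass, move down to (5,5)
Step 6: enter (5,5), '.' pass, move down to (6,5)
Step 7: enter (6,5), '.' pass, move down to (7,5)
Step 8: enter (7,5), '.' pass, move down to (8,5)
Step 9: enter (8,5), '/' deflects down->left, move left to (8,4)
Step 10: enter (8,4), '.' pass, move left to (8,3)
Step 11: enter (8,3), '.' pass, move left to (8,2)
Step 12: enter (8,2), '.' pass, move left to (8,1)
Step 13: enter (8,1), '.' pass, move left to (8,0)
Step 14: enter (8,0), '.' pass, move left to (8,-1)
Step 15: at (8,-1) — EXIT via left edge, pos 8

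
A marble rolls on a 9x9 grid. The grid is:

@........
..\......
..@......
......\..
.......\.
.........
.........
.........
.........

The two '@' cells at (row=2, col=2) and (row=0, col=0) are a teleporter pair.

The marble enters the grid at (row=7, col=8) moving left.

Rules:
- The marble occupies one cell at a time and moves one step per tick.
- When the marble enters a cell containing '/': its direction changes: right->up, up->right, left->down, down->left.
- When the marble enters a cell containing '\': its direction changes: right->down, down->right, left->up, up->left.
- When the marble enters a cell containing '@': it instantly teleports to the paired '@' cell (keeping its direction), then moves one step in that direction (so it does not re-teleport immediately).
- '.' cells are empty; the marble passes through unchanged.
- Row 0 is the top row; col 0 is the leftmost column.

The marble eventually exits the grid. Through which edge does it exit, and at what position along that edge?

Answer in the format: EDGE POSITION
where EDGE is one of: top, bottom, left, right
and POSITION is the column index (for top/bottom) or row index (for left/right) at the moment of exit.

Step 1: enter (7,8), '.' pass, move left to (7,7)
Step 2: enter (7,7), '.' pass, move left to (7,6)
Step 3: enter (7,6), '.' pass, move left to (7,5)
Step 4: enter (7,5), '.' pass, move left to (7,4)
Step 5: enter (7,4), '.' pass, move left to (7,3)
Step 6: enter (7,3), '.' pass, move left to (7,2)
Step 7: enter (7,2), '.' pass, move left to (7,1)
Step 8: enter (7,1), '.' pass, move left to (7,0)
Step 9: enter (7,0), '.' pass, move left to (7,-1)
Step 10: at (7,-1) — EXIT via left edge, pos 7

Answer: left 7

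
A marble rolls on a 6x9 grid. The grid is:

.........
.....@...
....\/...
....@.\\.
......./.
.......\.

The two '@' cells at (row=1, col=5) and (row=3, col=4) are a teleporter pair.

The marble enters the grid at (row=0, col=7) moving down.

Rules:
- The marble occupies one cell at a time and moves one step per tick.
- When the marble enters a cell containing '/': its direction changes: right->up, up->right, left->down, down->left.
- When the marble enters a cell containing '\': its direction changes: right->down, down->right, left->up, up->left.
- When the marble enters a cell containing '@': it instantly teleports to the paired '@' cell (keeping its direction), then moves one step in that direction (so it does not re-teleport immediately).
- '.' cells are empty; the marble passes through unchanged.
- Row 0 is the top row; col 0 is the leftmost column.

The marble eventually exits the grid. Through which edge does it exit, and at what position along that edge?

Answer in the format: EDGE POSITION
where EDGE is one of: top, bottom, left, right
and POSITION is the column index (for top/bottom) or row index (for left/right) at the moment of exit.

Answer: right 3

Derivation:
Step 1: enter (0,7), '.' pass, move down to (1,7)
Step 2: enter (1,7), '.' pass, move down to (2,7)
Step 3: enter (2,7), '.' pass, move down to (3,7)
Step 4: enter (3,7), '\' deflects down->right, move right to (3,8)
Step 5: enter (3,8), '.' pass, move right to (3,9)
Step 6: at (3,9) — EXIT via right edge, pos 3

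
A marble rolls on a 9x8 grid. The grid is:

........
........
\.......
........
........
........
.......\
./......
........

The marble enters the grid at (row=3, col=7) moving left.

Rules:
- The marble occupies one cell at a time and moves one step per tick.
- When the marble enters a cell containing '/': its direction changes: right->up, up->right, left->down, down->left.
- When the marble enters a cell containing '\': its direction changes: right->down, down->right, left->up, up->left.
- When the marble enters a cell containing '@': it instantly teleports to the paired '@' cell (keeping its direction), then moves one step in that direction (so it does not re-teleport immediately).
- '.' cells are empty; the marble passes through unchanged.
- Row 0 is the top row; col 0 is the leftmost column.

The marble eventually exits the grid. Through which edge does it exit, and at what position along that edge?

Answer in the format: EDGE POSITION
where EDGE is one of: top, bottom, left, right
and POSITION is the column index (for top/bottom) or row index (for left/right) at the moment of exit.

Step 1: enter (3,7), '.' pass, move left to (3,6)
Step 2: enter (3,6), '.' pass, move left to (3,5)
Step 3: enter (3,5), '.' pass, move left to (3,4)
Step 4: enter (3,4), '.' pass, move left to (3,3)
Step 5: enter (3,3), '.' pass, move left to (3,2)
Step 6: enter (3,2), '.' pass, move left to (3,1)
Step 7: enter (3,1), '.' pass, move left to (3,0)
Step 8: enter (3,0), '.' pass, move left to (3,-1)
Step 9: at (3,-1) — EXIT via left edge, pos 3

Answer: left 3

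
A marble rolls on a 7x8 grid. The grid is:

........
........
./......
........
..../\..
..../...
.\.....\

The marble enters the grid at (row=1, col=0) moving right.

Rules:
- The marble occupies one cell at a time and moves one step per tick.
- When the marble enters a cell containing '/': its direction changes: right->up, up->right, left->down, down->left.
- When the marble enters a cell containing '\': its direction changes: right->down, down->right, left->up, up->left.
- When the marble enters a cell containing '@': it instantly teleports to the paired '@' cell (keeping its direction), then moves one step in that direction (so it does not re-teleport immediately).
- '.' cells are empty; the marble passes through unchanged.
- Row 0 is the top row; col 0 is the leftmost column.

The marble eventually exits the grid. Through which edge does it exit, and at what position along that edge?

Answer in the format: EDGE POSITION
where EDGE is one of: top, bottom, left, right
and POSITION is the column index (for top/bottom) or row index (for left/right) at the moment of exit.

Step 1: enter (1,0), '.' pass, move right to (1,1)
Step 2: enter (1,1), '.' pass, move right to (1,2)
Step 3: enter (1,2), '.' pass, move right to (1,3)
Step 4: enter (1,3), '.' pass, move right to (1,4)
Step 5: enter (1,4), '.' pass, move right to (1,5)
Step 6: enter (1,5), '.' pass, move right to (1,6)
Step 7: enter (1,6), '.' pass, move right to (1,7)
Step 8: enter (1,7), '.' pass, move right to (1,8)
Step 9: at (1,8) — EXIT via right edge, pos 1

Answer: right 1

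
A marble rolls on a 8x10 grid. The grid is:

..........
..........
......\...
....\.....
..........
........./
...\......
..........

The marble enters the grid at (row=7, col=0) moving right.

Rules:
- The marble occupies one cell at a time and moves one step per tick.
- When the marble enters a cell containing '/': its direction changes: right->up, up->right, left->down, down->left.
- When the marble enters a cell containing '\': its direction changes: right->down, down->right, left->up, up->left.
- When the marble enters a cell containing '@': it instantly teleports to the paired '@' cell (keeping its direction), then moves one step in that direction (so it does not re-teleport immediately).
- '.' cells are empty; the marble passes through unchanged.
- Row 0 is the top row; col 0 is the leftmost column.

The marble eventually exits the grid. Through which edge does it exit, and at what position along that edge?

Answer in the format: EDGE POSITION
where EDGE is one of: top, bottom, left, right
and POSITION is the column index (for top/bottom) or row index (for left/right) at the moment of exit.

Step 1: enter (7,0), '.' pass, move right to (7,1)
Step 2: enter (7,1), '.' pass, move right to (7,2)
Step 3: enter (7,2), '.' pass, move right to (7,3)
Step 4: enter (7,3), '.' pass, move right to (7,4)
Step 5: enter (7,4), '.' pass, move right to (7,5)
Step 6: enter (7,5), '.' pass, move right to (7,6)
Step 7: enter (7,6), '.' pass, move right to (7,7)
Step 8: enter (7,7), '.' pass, move right to (7,8)
Step 9: enter (7,8), '.' pass, move right to (7,9)
Step 10: enter (7,9), '.' pass, move right to (7,10)
Step 11: at (7,10) — EXIT via right edge, pos 7

Answer: right 7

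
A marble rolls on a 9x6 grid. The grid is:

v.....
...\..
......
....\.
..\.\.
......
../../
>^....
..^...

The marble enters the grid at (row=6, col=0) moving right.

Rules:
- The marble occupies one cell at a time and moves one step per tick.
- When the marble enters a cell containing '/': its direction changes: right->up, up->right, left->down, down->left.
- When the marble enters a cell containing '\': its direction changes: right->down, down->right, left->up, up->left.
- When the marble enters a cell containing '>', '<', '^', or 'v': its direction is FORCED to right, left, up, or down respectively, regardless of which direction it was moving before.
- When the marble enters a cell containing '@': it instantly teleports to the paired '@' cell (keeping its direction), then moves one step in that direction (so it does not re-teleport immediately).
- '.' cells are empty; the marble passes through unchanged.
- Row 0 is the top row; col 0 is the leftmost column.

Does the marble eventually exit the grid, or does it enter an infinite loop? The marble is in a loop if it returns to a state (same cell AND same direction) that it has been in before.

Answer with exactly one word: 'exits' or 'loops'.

Answer: exits

Derivation:
Step 1: enter (6,0), '.' pass, move right to (6,1)
Step 2: enter (6,1), '.' pass, move right to (6,2)
Step 3: enter (6,2), '/' deflects right->up, move up to (5,2)
Step 4: enter (5,2), '.' pass, move up to (4,2)
Step 5: enter (4,2), '\' deflects up->left, move left to (4,1)
Step 6: enter (4,1), '.' pass, move left to (4,0)
Step 7: enter (4,0), '.' pass, move left to (4,-1)
Step 8: at (4,-1) — EXIT via left edge, pos 4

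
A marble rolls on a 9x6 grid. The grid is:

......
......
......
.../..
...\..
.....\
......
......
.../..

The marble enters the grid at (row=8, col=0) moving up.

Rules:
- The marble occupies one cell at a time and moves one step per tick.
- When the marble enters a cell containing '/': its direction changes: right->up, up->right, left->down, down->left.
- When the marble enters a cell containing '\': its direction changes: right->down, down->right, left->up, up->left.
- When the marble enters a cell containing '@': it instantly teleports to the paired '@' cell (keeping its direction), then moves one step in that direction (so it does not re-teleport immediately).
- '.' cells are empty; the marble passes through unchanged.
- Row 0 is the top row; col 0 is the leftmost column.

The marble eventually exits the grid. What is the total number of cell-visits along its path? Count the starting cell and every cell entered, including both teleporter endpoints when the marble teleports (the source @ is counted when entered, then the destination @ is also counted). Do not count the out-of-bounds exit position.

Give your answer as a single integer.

Answer: 9

Derivation:
Step 1: enter (8,0), '.' pass, move up to (7,0)
Step 2: enter (7,0), '.' pass, move up to (6,0)
Step 3: enter (6,0), '.' pass, move up to (5,0)
Step 4: enter (5,0), '.' pass, move up to (4,0)
Step 5: enter (4,0), '.' pass, move up to (3,0)
Step 6: enter (3,0), '.' pass, move up to (2,0)
Step 7: enter (2,0), '.' pass, move up to (1,0)
Step 8: enter (1,0), '.' pass, move up to (0,0)
Step 9: enter (0,0), '.' pass, move up to (-1,0)
Step 10: at (-1,0) — EXIT via top edge, pos 0
Path length (cell visits): 9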